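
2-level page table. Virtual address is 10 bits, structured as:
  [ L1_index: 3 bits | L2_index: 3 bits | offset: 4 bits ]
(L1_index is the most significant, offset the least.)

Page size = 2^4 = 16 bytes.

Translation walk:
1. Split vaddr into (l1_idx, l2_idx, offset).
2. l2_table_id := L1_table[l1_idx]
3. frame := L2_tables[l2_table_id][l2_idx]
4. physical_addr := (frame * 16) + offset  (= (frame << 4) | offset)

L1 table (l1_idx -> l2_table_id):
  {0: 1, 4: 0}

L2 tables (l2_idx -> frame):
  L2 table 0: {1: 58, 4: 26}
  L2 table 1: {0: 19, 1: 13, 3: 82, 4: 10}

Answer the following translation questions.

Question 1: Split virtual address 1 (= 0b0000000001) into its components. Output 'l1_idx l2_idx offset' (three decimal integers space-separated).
vaddr = 1 = 0b0000000001
  top 3 bits -> l1_idx = 0
  next 3 bits -> l2_idx = 0
  bottom 4 bits -> offset = 1

Answer: 0 0 1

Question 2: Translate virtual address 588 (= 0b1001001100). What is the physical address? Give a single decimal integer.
vaddr = 588 = 0b1001001100
Split: l1_idx=4, l2_idx=4, offset=12
L1[4] = 0
L2[0][4] = 26
paddr = 26 * 16 + 12 = 428

Answer: 428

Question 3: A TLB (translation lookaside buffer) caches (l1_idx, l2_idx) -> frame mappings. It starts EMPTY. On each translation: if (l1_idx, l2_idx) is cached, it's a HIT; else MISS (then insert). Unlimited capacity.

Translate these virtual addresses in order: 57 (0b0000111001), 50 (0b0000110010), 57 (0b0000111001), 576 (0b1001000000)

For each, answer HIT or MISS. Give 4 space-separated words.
vaddr=57: (0,3) not in TLB -> MISS, insert
vaddr=50: (0,3) in TLB -> HIT
vaddr=57: (0,3) in TLB -> HIT
vaddr=576: (4,4) not in TLB -> MISS, insert

Answer: MISS HIT HIT MISS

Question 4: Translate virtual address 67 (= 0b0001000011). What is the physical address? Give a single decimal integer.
vaddr = 67 = 0b0001000011
Split: l1_idx=0, l2_idx=4, offset=3
L1[0] = 1
L2[1][4] = 10
paddr = 10 * 16 + 3 = 163

Answer: 163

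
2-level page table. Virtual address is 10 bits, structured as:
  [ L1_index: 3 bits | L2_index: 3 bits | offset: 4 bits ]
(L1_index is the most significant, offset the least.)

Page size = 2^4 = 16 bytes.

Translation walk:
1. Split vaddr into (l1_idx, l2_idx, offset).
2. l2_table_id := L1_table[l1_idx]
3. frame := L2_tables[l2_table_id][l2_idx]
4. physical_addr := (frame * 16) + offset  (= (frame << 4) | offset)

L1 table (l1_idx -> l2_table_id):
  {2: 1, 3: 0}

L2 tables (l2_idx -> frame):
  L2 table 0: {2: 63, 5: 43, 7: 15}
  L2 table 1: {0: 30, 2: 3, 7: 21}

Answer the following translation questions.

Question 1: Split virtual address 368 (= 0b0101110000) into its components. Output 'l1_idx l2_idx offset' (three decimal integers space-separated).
vaddr = 368 = 0b0101110000
  top 3 bits -> l1_idx = 2
  next 3 bits -> l2_idx = 7
  bottom 4 bits -> offset = 0

Answer: 2 7 0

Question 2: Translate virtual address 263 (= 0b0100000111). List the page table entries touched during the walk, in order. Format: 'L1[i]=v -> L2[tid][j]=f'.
Answer: L1[2]=1 -> L2[1][0]=30

Derivation:
vaddr = 263 = 0b0100000111
Split: l1_idx=2, l2_idx=0, offset=7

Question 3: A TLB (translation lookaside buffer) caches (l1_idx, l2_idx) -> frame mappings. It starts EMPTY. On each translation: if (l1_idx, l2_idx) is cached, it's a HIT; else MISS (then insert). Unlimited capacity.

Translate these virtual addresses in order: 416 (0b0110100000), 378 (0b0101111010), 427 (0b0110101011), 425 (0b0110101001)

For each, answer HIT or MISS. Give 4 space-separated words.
Answer: MISS MISS HIT HIT

Derivation:
vaddr=416: (3,2) not in TLB -> MISS, insert
vaddr=378: (2,7) not in TLB -> MISS, insert
vaddr=427: (3,2) in TLB -> HIT
vaddr=425: (3,2) in TLB -> HIT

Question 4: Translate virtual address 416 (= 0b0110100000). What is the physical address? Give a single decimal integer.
vaddr = 416 = 0b0110100000
Split: l1_idx=3, l2_idx=2, offset=0
L1[3] = 0
L2[0][2] = 63
paddr = 63 * 16 + 0 = 1008

Answer: 1008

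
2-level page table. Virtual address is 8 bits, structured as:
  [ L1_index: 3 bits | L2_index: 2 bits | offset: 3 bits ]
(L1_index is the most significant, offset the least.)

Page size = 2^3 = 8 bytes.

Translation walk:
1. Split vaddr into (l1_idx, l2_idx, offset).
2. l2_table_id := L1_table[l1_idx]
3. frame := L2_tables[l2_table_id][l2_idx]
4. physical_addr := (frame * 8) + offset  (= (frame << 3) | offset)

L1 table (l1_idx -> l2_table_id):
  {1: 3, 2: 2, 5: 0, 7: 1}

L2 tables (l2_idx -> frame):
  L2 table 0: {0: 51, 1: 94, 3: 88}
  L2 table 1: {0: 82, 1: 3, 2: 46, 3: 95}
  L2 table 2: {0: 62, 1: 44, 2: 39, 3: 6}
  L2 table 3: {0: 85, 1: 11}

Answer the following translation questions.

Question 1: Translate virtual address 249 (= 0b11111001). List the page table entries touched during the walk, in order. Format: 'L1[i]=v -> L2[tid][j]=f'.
Answer: L1[7]=1 -> L2[1][3]=95

Derivation:
vaddr = 249 = 0b11111001
Split: l1_idx=7, l2_idx=3, offset=1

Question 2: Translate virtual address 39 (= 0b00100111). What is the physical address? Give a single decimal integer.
Answer: 687

Derivation:
vaddr = 39 = 0b00100111
Split: l1_idx=1, l2_idx=0, offset=7
L1[1] = 3
L2[3][0] = 85
paddr = 85 * 8 + 7 = 687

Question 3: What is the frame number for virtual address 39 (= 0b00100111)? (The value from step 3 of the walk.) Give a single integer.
Answer: 85

Derivation:
vaddr = 39: l1_idx=1, l2_idx=0
L1[1] = 3; L2[3][0] = 85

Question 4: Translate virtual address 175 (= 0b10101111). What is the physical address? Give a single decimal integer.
vaddr = 175 = 0b10101111
Split: l1_idx=5, l2_idx=1, offset=7
L1[5] = 0
L2[0][1] = 94
paddr = 94 * 8 + 7 = 759

Answer: 759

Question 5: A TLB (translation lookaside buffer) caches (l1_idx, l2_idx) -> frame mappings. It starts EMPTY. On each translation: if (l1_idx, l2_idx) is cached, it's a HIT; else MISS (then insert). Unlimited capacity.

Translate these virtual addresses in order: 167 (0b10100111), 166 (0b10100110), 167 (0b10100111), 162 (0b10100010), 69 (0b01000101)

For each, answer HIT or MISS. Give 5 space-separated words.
Answer: MISS HIT HIT HIT MISS

Derivation:
vaddr=167: (5,0) not in TLB -> MISS, insert
vaddr=166: (5,0) in TLB -> HIT
vaddr=167: (5,0) in TLB -> HIT
vaddr=162: (5,0) in TLB -> HIT
vaddr=69: (2,0) not in TLB -> MISS, insert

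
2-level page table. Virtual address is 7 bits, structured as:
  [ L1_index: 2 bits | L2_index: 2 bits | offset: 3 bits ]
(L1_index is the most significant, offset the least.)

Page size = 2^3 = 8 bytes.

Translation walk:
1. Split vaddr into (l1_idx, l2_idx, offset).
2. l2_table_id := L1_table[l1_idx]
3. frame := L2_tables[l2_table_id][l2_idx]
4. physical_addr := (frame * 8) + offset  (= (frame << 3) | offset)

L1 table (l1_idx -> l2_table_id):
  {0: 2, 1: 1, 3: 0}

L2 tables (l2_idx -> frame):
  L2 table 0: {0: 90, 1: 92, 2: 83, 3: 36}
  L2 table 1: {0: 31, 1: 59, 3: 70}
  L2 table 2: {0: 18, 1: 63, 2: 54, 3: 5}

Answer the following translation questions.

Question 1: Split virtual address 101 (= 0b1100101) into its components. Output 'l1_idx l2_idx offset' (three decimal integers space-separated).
Answer: 3 0 5

Derivation:
vaddr = 101 = 0b1100101
  top 2 bits -> l1_idx = 3
  next 2 bits -> l2_idx = 0
  bottom 3 bits -> offset = 5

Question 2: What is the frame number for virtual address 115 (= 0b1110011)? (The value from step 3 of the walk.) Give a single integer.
Answer: 83

Derivation:
vaddr = 115: l1_idx=3, l2_idx=2
L1[3] = 0; L2[0][2] = 83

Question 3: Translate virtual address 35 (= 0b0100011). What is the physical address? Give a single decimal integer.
Answer: 251

Derivation:
vaddr = 35 = 0b0100011
Split: l1_idx=1, l2_idx=0, offset=3
L1[1] = 1
L2[1][0] = 31
paddr = 31 * 8 + 3 = 251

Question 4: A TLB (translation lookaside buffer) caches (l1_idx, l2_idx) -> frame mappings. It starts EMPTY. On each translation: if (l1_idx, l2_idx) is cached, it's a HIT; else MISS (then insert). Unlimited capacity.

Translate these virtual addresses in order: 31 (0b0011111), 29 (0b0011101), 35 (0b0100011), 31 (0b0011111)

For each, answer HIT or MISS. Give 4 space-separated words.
vaddr=31: (0,3) not in TLB -> MISS, insert
vaddr=29: (0,3) in TLB -> HIT
vaddr=35: (1,0) not in TLB -> MISS, insert
vaddr=31: (0,3) in TLB -> HIT

Answer: MISS HIT MISS HIT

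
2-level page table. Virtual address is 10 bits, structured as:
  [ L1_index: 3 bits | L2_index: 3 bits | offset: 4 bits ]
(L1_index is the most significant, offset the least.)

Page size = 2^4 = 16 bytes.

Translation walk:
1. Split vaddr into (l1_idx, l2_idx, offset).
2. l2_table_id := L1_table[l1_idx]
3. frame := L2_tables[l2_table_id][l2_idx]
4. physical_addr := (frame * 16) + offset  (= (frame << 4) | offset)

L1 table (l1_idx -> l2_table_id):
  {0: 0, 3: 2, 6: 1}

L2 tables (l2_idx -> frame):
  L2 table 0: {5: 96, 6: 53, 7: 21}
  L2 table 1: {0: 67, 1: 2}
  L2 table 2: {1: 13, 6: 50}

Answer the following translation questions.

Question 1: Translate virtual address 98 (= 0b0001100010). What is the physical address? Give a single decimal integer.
vaddr = 98 = 0b0001100010
Split: l1_idx=0, l2_idx=6, offset=2
L1[0] = 0
L2[0][6] = 53
paddr = 53 * 16 + 2 = 850

Answer: 850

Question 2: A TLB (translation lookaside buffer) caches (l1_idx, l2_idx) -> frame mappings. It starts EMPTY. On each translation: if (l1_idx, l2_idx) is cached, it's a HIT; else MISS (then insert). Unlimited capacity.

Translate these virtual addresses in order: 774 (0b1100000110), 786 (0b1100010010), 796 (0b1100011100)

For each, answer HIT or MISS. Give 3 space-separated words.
vaddr=774: (6,0) not in TLB -> MISS, insert
vaddr=786: (6,1) not in TLB -> MISS, insert
vaddr=796: (6,1) in TLB -> HIT

Answer: MISS MISS HIT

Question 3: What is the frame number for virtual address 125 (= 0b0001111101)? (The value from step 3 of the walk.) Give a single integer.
vaddr = 125: l1_idx=0, l2_idx=7
L1[0] = 0; L2[0][7] = 21

Answer: 21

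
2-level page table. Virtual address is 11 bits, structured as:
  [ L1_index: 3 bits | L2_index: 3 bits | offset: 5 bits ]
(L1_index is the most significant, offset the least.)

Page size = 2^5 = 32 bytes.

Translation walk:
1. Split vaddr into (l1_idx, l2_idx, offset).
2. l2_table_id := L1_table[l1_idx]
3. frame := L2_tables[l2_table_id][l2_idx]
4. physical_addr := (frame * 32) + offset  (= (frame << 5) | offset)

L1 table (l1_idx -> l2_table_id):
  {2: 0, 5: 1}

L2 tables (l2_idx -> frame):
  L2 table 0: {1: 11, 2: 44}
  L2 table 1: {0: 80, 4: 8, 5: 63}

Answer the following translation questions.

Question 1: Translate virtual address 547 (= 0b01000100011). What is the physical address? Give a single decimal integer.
Answer: 355

Derivation:
vaddr = 547 = 0b01000100011
Split: l1_idx=2, l2_idx=1, offset=3
L1[2] = 0
L2[0][1] = 11
paddr = 11 * 32 + 3 = 355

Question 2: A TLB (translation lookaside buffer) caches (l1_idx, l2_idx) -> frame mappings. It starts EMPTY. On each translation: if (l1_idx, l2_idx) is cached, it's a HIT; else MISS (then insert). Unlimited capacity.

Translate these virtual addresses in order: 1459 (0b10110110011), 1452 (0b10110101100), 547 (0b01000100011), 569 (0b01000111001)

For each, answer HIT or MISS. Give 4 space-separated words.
vaddr=1459: (5,5) not in TLB -> MISS, insert
vaddr=1452: (5,5) in TLB -> HIT
vaddr=547: (2,1) not in TLB -> MISS, insert
vaddr=569: (2,1) in TLB -> HIT

Answer: MISS HIT MISS HIT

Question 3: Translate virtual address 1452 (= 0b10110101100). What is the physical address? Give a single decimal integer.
vaddr = 1452 = 0b10110101100
Split: l1_idx=5, l2_idx=5, offset=12
L1[5] = 1
L2[1][5] = 63
paddr = 63 * 32 + 12 = 2028

Answer: 2028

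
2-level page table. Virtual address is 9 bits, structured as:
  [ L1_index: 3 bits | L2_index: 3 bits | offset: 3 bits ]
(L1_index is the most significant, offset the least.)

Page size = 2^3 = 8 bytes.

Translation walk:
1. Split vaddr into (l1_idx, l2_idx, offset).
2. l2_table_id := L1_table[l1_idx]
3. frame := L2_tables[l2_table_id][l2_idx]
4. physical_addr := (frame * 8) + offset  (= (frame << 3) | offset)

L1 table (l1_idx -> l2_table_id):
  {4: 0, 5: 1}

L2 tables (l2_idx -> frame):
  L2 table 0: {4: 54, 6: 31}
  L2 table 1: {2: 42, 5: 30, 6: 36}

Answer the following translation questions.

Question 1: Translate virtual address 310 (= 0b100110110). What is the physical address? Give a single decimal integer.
Answer: 254

Derivation:
vaddr = 310 = 0b100110110
Split: l1_idx=4, l2_idx=6, offset=6
L1[4] = 0
L2[0][6] = 31
paddr = 31 * 8 + 6 = 254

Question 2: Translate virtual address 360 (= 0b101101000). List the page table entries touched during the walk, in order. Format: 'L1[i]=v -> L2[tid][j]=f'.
Answer: L1[5]=1 -> L2[1][5]=30

Derivation:
vaddr = 360 = 0b101101000
Split: l1_idx=5, l2_idx=5, offset=0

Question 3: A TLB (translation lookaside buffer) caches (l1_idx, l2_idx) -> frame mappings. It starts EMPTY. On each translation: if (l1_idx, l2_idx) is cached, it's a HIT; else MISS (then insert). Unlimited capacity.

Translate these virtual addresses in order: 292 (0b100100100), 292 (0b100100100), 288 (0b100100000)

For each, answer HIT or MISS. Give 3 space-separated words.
Answer: MISS HIT HIT

Derivation:
vaddr=292: (4,4) not in TLB -> MISS, insert
vaddr=292: (4,4) in TLB -> HIT
vaddr=288: (4,4) in TLB -> HIT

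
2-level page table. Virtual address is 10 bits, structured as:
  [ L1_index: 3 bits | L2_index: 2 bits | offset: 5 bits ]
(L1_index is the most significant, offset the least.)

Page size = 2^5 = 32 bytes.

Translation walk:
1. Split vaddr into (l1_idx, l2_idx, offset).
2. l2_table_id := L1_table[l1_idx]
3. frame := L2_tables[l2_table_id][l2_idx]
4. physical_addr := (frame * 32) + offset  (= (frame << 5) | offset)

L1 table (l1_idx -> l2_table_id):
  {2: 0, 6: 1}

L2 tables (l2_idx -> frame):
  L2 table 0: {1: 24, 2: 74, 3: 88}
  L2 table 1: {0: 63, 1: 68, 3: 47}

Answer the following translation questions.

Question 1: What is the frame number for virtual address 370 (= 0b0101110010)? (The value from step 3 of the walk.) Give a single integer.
Answer: 88

Derivation:
vaddr = 370: l1_idx=2, l2_idx=3
L1[2] = 0; L2[0][3] = 88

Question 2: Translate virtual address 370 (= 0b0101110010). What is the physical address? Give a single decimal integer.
vaddr = 370 = 0b0101110010
Split: l1_idx=2, l2_idx=3, offset=18
L1[2] = 0
L2[0][3] = 88
paddr = 88 * 32 + 18 = 2834

Answer: 2834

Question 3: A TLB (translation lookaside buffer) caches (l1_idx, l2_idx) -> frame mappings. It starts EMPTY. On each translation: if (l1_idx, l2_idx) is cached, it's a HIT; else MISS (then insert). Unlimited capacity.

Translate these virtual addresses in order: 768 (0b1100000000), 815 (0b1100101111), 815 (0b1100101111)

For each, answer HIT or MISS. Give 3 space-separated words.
Answer: MISS MISS HIT

Derivation:
vaddr=768: (6,0) not in TLB -> MISS, insert
vaddr=815: (6,1) not in TLB -> MISS, insert
vaddr=815: (6,1) in TLB -> HIT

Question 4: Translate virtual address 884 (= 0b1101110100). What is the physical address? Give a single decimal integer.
vaddr = 884 = 0b1101110100
Split: l1_idx=6, l2_idx=3, offset=20
L1[6] = 1
L2[1][3] = 47
paddr = 47 * 32 + 20 = 1524

Answer: 1524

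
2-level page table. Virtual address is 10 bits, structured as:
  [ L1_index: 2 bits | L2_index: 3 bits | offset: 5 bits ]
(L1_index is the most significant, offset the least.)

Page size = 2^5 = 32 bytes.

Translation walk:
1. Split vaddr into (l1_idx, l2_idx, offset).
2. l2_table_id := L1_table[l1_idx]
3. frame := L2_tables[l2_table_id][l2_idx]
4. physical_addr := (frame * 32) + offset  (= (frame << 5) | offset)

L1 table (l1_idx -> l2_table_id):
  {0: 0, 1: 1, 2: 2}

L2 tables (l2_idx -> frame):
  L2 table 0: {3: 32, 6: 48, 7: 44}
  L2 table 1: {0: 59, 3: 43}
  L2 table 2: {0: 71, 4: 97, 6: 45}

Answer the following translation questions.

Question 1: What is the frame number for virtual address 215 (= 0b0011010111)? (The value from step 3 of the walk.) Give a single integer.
vaddr = 215: l1_idx=0, l2_idx=6
L1[0] = 0; L2[0][6] = 48

Answer: 48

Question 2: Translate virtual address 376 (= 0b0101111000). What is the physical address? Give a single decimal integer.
vaddr = 376 = 0b0101111000
Split: l1_idx=1, l2_idx=3, offset=24
L1[1] = 1
L2[1][3] = 43
paddr = 43 * 32 + 24 = 1400

Answer: 1400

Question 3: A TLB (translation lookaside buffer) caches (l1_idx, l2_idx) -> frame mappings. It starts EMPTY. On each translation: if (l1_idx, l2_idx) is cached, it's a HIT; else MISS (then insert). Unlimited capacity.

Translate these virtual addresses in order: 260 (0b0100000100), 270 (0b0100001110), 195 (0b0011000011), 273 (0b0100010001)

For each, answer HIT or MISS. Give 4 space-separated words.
Answer: MISS HIT MISS HIT

Derivation:
vaddr=260: (1,0) not in TLB -> MISS, insert
vaddr=270: (1,0) in TLB -> HIT
vaddr=195: (0,6) not in TLB -> MISS, insert
vaddr=273: (1,0) in TLB -> HIT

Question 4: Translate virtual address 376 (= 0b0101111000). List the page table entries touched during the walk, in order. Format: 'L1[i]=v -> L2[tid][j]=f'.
Answer: L1[1]=1 -> L2[1][3]=43

Derivation:
vaddr = 376 = 0b0101111000
Split: l1_idx=1, l2_idx=3, offset=24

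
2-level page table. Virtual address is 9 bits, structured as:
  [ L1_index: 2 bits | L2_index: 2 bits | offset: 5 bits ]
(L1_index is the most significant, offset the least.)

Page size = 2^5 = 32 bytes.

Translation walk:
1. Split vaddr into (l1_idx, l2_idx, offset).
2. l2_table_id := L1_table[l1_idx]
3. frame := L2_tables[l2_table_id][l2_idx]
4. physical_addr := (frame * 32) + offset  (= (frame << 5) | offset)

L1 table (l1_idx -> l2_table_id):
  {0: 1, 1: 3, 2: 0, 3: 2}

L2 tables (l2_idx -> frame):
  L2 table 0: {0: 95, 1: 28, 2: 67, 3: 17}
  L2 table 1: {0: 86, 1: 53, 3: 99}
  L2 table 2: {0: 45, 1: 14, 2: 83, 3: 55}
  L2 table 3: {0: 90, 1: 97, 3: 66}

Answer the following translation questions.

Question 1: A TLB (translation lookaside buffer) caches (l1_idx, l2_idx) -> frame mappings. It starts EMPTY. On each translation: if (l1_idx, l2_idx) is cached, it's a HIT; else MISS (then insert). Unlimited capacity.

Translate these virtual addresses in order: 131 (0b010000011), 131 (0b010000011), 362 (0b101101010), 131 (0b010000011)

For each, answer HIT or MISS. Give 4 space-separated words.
vaddr=131: (1,0) not in TLB -> MISS, insert
vaddr=131: (1,0) in TLB -> HIT
vaddr=362: (2,3) not in TLB -> MISS, insert
vaddr=131: (1,0) in TLB -> HIT

Answer: MISS HIT MISS HIT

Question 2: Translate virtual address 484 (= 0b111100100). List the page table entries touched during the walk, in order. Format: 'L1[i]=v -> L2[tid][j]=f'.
Answer: L1[3]=2 -> L2[2][3]=55

Derivation:
vaddr = 484 = 0b111100100
Split: l1_idx=3, l2_idx=3, offset=4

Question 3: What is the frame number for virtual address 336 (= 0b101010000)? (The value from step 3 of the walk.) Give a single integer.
Answer: 67

Derivation:
vaddr = 336: l1_idx=2, l2_idx=2
L1[2] = 0; L2[0][2] = 67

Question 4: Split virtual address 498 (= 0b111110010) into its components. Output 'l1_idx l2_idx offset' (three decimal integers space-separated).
vaddr = 498 = 0b111110010
  top 2 bits -> l1_idx = 3
  next 2 bits -> l2_idx = 3
  bottom 5 bits -> offset = 18

Answer: 3 3 18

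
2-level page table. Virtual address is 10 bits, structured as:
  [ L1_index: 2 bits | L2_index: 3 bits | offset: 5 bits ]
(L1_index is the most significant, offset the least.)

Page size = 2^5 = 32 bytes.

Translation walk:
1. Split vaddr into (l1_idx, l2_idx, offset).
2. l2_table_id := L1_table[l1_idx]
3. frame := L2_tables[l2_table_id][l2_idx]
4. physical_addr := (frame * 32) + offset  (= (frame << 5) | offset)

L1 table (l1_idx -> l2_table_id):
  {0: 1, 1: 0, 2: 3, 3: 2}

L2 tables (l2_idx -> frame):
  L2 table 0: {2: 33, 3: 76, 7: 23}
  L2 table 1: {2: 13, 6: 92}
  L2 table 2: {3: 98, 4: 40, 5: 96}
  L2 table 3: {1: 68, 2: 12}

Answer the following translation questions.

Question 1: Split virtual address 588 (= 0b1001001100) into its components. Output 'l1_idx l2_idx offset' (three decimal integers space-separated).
Answer: 2 2 12

Derivation:
vaddr = 588 = 0b1001001100
  top 2 bits -> l1_idx = 2
  next 3 bits -> l2_idx = 2
  bottom 5 bits -> offset = 12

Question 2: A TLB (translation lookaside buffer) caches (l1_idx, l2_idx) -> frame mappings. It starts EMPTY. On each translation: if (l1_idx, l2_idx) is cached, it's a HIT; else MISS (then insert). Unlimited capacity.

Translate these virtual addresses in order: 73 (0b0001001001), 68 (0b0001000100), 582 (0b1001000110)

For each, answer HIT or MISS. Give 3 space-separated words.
vaddr=73: (0,2) not in TLB -> MISS, insert
vaddr=68: (0,2) in TLB -> HIT
vaddr=582: (2,2) not in TLB -> MISS, insert

Answer: MISS HIT MISS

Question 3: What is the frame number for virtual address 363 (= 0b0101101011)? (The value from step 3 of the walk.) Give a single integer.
vaddr = 363: l1_idx=1, l2_idx=3
L1[1] = 0; L2[0][3] = 76

Answer: 76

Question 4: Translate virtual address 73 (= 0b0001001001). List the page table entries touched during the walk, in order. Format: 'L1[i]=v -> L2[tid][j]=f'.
Answer: L1[0]=1 -> L2[1][2]=13

Derivation:
vaddr = 73 = 0b0001001001
Split: l1_idx=0, l2_idx=2, offset=9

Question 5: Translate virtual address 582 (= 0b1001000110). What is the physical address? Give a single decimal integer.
Answer: 390

Derivation:
vaddr = 582 = 0b1001000110
Split: l1_idx=2, l2_idx=2, offset=6
L1[2] = 3
L2[3][2] = 12
paddr = 12 * 32 + 6 = 390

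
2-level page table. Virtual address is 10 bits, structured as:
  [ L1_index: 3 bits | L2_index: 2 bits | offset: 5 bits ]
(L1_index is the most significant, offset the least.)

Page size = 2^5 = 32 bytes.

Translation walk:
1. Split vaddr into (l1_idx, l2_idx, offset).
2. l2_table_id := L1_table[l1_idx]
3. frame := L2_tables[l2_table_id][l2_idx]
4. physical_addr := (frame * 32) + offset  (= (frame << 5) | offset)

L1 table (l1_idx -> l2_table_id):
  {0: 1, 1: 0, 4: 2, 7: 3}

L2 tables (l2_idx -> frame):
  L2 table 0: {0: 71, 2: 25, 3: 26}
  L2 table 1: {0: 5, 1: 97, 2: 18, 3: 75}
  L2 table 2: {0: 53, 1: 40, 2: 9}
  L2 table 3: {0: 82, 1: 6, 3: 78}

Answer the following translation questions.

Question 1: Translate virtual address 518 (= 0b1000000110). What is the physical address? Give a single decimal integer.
vaddr = 518 = 0b1000000110
Split: l1_idx=4, l2_idx=0, offset=6
L1[4] = 2
L2[2][0] = 53
paddr = 53 * 32 + 6 = 1702

Answer: 1702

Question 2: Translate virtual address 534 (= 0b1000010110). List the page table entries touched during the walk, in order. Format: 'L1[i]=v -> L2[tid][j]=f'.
Answer: L1[4]=2 -> L2[2][0]=53

Derivation:
vaddr = 534 = 0b1000010110
Split: l1_idx=4, l2_idx=0, offset=22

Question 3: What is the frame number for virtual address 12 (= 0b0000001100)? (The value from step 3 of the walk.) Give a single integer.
vaddr = 12: l1_idx=0, l2_idx=0
L1[0] = 1; L2[1][0] = 5

Answer: 5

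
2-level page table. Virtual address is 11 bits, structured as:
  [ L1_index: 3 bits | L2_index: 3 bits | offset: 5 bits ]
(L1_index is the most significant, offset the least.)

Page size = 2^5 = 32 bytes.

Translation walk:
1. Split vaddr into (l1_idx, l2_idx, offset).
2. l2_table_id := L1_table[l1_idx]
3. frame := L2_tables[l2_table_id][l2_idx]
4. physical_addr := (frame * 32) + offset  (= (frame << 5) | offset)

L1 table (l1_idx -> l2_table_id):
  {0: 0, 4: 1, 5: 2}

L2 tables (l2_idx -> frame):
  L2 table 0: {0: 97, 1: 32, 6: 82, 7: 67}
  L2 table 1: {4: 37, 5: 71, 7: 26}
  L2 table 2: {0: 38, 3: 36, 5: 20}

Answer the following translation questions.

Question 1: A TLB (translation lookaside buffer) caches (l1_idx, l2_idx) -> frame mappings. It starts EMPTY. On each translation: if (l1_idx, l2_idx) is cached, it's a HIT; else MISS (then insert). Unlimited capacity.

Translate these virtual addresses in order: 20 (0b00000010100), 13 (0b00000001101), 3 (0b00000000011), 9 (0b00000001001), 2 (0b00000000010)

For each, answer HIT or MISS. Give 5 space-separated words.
vaddr=20: (0,0) not in TLB -> MISS, insert
vaddr=13: (0,0) in TLB -> HIT
vaddr=3: (0,0) in TLB -> HIT
vaddr=9: (0,0) in TLB -> HIT
vaddr=2: (0,0) in TLB -> HIT

Answer: MISS HIT HIT HIT HIT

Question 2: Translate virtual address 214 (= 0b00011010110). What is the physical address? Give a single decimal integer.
Answer: 2646

Derivation:
vaddr = 214 = 0b00011010110
Split: l1_idx=0, l2_idx=6, offset=22
L1[0] = 0
L2[0][6] = 82
paddr = 82 * 32 + 22 = 2646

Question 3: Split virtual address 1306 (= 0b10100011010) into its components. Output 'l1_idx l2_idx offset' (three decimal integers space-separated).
Answer: 5 0 26

Derivation:
vaddr = 1306 = 0b10100011010
  top 3 bits -> l1_idx = 5
  next 3 bits -> l2_idx = 0
  bottom 5 bits -> offset = 26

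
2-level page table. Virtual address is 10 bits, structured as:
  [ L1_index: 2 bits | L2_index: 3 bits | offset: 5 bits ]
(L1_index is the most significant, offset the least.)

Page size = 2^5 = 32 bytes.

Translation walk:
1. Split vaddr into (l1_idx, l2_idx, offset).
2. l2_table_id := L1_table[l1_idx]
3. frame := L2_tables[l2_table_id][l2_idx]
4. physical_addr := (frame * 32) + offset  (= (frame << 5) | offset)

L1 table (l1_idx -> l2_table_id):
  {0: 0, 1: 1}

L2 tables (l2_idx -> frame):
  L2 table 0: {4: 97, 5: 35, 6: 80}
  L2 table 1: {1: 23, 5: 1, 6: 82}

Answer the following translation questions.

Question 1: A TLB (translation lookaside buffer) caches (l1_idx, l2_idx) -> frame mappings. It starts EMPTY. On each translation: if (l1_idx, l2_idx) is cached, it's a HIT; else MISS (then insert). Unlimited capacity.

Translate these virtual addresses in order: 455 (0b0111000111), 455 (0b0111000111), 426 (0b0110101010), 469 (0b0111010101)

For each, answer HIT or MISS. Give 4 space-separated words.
vaddr=455: (1,6) not in TLB -> MISS, insert
vaddr=455: (1,6) in TLB -> HIT
vaddr=426: (1,5) not in TLB -> MISS, insert
vaddr=469: (1,6) in TLB -> HIT

Answer: MISS HIT MISS HIT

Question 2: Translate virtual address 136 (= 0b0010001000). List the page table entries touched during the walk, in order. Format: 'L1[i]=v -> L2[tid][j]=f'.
Answer: L1[0]=0 -> L2[0][4]=97

Derivation:
vaddr = 136 = 0b0010001000
Split: l1_idx=0, l2_idx=4, offset=8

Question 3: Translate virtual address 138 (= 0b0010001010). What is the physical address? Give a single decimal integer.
Answer: 3114

Derivation:
vaddr = 138 = 0b0010001010
Split: l1_idx=0, l2_idx=4, offset=10
L1[0] = 0
L2[0][4] = 97
paddr = 97 * 32 + 10 = 3114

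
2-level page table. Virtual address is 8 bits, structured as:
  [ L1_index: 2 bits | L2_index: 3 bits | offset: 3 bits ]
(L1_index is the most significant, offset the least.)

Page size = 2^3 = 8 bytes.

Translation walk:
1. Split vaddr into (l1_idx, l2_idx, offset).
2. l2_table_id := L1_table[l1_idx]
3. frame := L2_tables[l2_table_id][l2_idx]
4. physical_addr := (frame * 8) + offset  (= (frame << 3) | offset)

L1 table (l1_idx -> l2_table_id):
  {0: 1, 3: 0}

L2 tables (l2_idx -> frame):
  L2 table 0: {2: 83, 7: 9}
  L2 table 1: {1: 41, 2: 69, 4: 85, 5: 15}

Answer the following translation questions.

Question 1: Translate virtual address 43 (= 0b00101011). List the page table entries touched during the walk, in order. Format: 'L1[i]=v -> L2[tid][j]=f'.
Answer: L1[0]=1 -> L2[1][5]=15

Derivation:
vaddr = 43 = 0b00101011
Split: l1_idx=0, l2_idx=5, offset=3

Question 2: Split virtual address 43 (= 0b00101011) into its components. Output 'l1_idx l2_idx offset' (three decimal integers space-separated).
Answer: 0 5 3

Derivation:
vaddr = 43 = 0b00101011
  top 2 bits -> l1_idx = 0
  next 3 bits -> l2_idx = 5
  bottom 3 bits -> offset = 3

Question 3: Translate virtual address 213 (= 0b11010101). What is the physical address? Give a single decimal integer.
Answer: 669

Derivation:
vaddr = 213 = 0b11010101
Split: l1_idx=3, l2_idx=2, offset=5
L1[3] = 0
L2[0][2] = 83
paddr = 83 * 8 + 5 = 669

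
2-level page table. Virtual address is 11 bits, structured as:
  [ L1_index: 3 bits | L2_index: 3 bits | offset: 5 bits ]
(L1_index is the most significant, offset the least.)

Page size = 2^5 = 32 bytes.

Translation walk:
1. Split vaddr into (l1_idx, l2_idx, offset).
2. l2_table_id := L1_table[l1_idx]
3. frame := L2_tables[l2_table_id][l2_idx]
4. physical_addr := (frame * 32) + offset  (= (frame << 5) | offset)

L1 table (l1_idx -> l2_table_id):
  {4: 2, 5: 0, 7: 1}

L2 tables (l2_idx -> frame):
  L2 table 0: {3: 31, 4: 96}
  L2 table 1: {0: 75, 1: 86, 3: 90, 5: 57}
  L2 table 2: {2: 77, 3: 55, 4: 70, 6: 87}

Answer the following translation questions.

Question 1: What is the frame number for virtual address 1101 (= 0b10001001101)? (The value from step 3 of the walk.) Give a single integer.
vaddr = 1101: l1_idx=4, l2_idx=2
L1[4] = 2; L2[2][2] = 77

Answer: 77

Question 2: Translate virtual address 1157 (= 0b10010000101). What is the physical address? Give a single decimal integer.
Answer: 2245

Derivation:
vaddr = 1157 = 0b10010000101
Split: l1_idx=4, l2_idx=4, offset=5
L1[4] = 2
L2[2][4] = 70
paddr = 70 * 32 + 5 = 2245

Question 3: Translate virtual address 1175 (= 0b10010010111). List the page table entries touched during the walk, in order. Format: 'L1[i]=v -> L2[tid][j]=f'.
vaddr = 1175 = 0b10010010111
Split: l1_idx=4, l2_idx=4, offset=23

Answer: L1[4]=2 -> L2[2][4]=70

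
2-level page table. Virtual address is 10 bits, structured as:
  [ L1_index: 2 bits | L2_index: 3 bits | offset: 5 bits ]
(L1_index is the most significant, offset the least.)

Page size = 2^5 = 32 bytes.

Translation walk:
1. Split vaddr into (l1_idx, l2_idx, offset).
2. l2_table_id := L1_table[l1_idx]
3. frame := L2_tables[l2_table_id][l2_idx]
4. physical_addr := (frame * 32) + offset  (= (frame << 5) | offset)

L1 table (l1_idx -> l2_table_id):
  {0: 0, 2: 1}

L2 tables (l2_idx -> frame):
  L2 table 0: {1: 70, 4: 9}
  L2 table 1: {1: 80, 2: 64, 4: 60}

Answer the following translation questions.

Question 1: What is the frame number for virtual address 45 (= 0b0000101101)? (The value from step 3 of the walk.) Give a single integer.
vaddr = 45: l1_idx=0, l2_idx=1
L1[0] = 0; L2[0][1] = 70

Answer: 70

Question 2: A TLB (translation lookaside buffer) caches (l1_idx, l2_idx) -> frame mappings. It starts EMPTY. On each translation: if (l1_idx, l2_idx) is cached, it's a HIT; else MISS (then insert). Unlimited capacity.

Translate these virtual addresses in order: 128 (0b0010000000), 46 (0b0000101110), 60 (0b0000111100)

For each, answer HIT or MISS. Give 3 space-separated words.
Answer: MISS MISS HIT

Derivation:
vaddr=128: (0,4) not in TLB -> MISS, insert
vaddr=46: (0,1) not in TLB -> MISS, insert
vaddr=60: (0,1) in TLB -> HIT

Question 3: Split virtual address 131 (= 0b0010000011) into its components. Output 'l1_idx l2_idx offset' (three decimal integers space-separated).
Answer: 0 4 3

Derivation:
vaddr = 131 = 0b0010000011
  top 2 bits -> l1_idx = 0
  next 3 bits -> l2_idx = 4
  bottom 5 bits -> offset = 3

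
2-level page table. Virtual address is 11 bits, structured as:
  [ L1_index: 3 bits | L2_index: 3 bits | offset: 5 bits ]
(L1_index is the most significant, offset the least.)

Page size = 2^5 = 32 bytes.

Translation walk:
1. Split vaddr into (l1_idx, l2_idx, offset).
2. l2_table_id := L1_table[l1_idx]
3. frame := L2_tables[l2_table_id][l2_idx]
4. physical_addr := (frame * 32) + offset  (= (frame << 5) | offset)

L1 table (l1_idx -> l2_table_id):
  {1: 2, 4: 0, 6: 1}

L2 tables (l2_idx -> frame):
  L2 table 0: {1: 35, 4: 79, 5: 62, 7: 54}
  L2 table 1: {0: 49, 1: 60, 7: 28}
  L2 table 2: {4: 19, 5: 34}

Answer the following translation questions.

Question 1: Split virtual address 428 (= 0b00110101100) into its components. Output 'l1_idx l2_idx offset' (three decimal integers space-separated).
vaddr = 428 = 0b00110101100
  top 3 bits -> l1_idx = 1
  next 3 bits -> l2_idx = 5
  bottom 5 bits -> offset = 12

Answer: 1 5 12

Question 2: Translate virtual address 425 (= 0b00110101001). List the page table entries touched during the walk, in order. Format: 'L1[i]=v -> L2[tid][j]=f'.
Answer: L1[1]=2 -> L2[2][5]=34

Derivation:
vaddr = 425 = 0b00110101001
Split: l1_idx=1, l2_idx=5, offset=9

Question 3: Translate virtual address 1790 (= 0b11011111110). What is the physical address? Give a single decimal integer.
vaddr = 1790 = 0b11011111110
Split: l1_idx=6, l2_idx=7, offset=30
L1[6] = 1
L2[1][7] = 28
paddr = 28 * 32 + 30 = 926

Answer: 926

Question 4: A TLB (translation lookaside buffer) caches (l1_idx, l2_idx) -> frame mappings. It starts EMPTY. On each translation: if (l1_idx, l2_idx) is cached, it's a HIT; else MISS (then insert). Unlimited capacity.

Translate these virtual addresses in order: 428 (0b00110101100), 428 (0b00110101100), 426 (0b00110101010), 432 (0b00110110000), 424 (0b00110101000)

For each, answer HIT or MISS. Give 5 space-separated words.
vaddr=428: (1,5) not in TLB -> MISS, insert
vaddr=428: (1,5) in TLB -> HIT
vaddr=426: (1,5) in TLB -> HIT
vaddr=432: (1,5) in TLB -> HIT
vaddr=424: (1,5) in TLB -> HIT

Answer: MISS HIT HIT HIT HIT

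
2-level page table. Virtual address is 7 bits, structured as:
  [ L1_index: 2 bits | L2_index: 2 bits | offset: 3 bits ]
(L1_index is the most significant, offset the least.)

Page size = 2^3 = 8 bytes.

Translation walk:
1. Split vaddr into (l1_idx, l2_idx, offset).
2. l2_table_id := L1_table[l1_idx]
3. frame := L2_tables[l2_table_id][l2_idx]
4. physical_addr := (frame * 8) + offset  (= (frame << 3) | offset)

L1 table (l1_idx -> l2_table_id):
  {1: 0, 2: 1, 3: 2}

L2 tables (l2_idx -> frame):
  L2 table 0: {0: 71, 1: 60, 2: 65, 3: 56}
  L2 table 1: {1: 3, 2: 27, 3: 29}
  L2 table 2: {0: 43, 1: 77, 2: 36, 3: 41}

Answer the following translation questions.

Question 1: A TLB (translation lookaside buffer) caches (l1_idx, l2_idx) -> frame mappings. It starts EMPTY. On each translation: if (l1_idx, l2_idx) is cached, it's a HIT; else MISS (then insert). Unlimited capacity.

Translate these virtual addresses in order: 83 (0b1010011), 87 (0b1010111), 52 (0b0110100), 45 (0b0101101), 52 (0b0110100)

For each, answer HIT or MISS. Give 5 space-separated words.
vaddr=83: (2,2) not in TLB -> MISS, insert
vaddr=87: (2,2) in TLB -> HIT
vaddr=52: (1,2) not in TLB -> MISS, insert
vaddr=45: (1,1) not in TLB -> MISS, insert
vaddr=52: (1,2) in TLB -> HIT

Answer: MISS HIT MISS MISS HIT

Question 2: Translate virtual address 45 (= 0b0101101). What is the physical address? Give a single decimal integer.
Answer: 485

Derivation:
vaddr = 45 = 0b0101101
Split: l1_idx=1, l2_idx=1, offset=5
L1[1] = 0
L2[0][1] = 60
paddr = 60 * 8 + 5 = 485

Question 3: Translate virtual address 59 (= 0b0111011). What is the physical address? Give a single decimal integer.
Answer: 451

Derivation:
vaddr = 59 = 0b0111011
Split: l1_idx=1, l2_idx=3, offset=3
L1[1] = 0
L2[0][3] = 56
paddr = 56 * 8 + 3 = 451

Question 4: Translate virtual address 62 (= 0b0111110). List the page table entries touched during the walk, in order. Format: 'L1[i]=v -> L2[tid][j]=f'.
Answer: L1[1]=0 -> L2[0][3]=56

Derivation:
vaddr = 62 = 0b0111110
Split: l1_idx=1, l2_idx=3, offset=6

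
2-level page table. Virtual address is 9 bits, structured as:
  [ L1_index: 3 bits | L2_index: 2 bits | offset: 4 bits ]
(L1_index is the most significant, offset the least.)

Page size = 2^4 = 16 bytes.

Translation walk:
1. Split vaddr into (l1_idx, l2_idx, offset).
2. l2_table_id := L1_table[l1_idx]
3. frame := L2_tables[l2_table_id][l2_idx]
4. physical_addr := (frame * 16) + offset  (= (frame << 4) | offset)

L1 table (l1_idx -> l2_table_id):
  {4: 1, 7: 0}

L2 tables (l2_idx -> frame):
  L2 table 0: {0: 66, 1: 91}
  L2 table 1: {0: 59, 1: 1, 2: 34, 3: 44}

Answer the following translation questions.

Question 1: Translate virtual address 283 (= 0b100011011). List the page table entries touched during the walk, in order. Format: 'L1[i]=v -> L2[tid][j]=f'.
Answer: L1[4]=1 -> L2[1][1]=1

Derivation:
vaddr = 283 = 0b100011011
Split: l1_idx=4, l2_idx=1, offset=11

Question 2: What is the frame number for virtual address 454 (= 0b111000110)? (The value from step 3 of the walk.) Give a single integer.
Answer: 66

Derivation:
vaddr = 454: l1_idx=7, l2_idx=0
L1[7] = 0; L2[0][0] = 66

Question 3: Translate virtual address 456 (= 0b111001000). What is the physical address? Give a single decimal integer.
Answer: 1064

Derivation:
vaddr = 456 = 0b111001000
Split: l1_idx=7, l2_idx=0, offset=8
L1[7] = 0
L2[0][0] = 66
paddr = 66 * 16 + 8 = 1064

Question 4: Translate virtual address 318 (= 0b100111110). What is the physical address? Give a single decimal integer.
Answer: 718

Derivation:
vaddr = 318 = 0b100111110
Split: l1_idx=4, l2_idx=3, offset=14
L1[4] = 1
L2[1][3] = 44
paddr = 44 * 16 + 14 = 718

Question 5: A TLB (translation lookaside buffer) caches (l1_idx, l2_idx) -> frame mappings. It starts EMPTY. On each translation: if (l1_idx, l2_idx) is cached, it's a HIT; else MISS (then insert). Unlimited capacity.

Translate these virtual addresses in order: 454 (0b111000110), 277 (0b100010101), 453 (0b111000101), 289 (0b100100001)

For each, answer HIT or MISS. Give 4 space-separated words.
Answer: MISS MISS HIT MISS

Derivation:
vaddr=454: (7,0) not in TLB -> MISS, insert
vaddr=277: (4,1) not in TLB -> MISS, insert
vaddr=453: (7,0) in TLB -> HIT
vaddr=289: (4,2) not in TLB -> MISS, insert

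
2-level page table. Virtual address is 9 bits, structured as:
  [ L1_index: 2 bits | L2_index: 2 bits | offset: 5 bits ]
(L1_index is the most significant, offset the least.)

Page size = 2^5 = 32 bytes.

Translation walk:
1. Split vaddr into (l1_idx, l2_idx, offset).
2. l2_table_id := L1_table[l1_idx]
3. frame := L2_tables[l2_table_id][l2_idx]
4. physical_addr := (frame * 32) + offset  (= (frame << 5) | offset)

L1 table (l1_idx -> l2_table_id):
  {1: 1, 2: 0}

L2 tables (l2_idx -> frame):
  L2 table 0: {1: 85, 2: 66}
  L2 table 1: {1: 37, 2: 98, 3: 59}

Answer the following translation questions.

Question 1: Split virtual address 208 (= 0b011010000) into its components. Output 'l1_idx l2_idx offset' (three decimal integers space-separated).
vaddr = 208 = 0b011010000
  top 2 bits -> l1_idx = 1
  next 2 bits -> l2_idx = 2
  bottom 5 bits -> offset = 16

Answer: 1 2 16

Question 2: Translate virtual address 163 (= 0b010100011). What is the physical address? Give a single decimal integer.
vaddr = 163 = 0b010100011
Split: l1_idx=1, l2_idx=1, offset=3
L1[1] = 1
L2[1][1] = 37
paddr = 37 * 32 + 3 = 1187

Answer: 1187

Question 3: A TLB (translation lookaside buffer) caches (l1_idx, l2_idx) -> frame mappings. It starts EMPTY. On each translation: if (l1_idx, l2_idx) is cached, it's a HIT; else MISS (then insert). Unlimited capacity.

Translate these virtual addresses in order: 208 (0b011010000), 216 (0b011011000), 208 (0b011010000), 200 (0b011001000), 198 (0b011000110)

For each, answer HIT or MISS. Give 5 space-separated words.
vaddr=208: (1,2) not in TLB -> MISS, insert
vaddr=216: (1,2) in TLB -> HIT
vaddr=208: (1,2) in TLB -> HIT
vaddr=200: (1,2) in TLB -> HIT
vaddr=198: (1,2) in TLB -> HIT

Answer: MISS HIT HIT HIT HIT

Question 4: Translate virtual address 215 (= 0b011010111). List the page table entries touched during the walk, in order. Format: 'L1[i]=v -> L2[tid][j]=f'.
vaddr = 215 = 0b011010111
Split: l1_idx=1, l2_idx=2, offset=23

Answer: L1[1]=1 -> L2[1][2]=98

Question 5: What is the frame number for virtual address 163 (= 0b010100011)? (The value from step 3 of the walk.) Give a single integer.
Answer: 37

Derivation:
vaddr = 163: l1_idx=1, l2_idx=1
L1[1] = 1; L2[1][1] = 37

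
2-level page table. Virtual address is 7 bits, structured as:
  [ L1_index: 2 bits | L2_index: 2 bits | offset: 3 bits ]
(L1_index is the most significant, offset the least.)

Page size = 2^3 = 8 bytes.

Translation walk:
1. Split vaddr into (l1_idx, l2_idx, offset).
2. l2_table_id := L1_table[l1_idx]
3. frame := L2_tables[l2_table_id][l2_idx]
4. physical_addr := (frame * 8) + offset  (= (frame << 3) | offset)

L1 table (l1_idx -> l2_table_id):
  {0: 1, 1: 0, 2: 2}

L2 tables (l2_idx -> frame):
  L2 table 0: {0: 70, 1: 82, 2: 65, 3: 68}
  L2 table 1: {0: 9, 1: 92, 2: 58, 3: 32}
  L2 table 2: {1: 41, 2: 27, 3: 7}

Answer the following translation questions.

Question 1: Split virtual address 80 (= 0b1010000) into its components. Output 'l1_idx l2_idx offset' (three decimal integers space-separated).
Answer: 2 2 0

Derivation:
vaddr = 80 = 0b1010000
  top 2 bits -> l1_idx = 2
  next 2 bits -> l2_idx = 2
  bottom 3 bits -> offset = 0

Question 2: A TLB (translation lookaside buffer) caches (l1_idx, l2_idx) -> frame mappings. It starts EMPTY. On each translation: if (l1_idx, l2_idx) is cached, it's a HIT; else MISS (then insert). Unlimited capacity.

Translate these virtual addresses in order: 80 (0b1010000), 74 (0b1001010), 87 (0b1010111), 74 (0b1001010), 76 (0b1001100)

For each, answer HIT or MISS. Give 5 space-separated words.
Answer: MISS MISS HIT HIT HIT

Derivation:
vaddr=80: (2,2) not in TLB -> MISS, insert
vaddr=74: (2,1) not in TLB -> MISS, insert
vaddr=87: (2,2) in TLB -> HIT
vaddr=74: (2,1) in TLB -> HIT
vaddr=76: (2,1) in TLB -> HIT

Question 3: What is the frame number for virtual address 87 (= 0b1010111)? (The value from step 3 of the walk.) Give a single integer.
Answer: 27

Derivation:
vaddr = 87: l1_idx=2, l2_idx=2
L1[2] = 2; L2[2][2] = 27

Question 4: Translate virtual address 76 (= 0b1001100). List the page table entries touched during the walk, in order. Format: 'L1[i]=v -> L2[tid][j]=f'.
Answer: L1[2]=2 -> L2[2][1]=41

Derivation:
vaddr = 76 = 0b1001100
Split: l1_idx=2, l2_idx=1, offset=4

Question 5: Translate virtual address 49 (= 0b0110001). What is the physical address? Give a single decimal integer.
vaddr = 49 = 0b0110001
Split: l1_idx=1, l2_idx=2, offset=1
L1[1] = 0
L2[0][2] = 65
paddr = 65 * 8 + 1 = 521

Answer: 521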